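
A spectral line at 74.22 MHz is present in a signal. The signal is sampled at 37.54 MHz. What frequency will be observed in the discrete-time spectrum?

0.86 MHz

74.22 MHz mod fs = 36.68 MHz.
36.68 MHz > fs/2 = 18.77 MHz, folds to fs − 36.68 MHz = 0.86 MHz.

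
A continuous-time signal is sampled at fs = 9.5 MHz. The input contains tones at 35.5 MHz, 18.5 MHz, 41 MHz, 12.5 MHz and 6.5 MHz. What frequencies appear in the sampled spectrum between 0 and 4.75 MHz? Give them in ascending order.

fs/2 = 4.75 MHz.
35.5 MHz mod fs = 7 MHz.
7 MHz > fs/2 = 4.75 MHz, folds to fs − 7 MHz = 2.5 MHz.
18.5 MHz mod fs = 9 MHz.
9 MHz > fs/2 = 4.75 MHz, folds to fs − 9 MHz = 0.5 MHz.
41 MHz mod fs = 3 MHz.
3 MHz ≤ fs/2 = 4.75 MHz, appears at 3 MHz.
12.5 MHz mod fs = 3 MHz.
3 MHz ≤ fs/2 = 4.75 MHz, appears at 3 MHz.
6.5 MHz > fs/2 = 4.75 MHz, folds to fs − 6.5 MHz = 3 MHz.
Distinct values: {0.5 MHz, 2.5 MHz, 3 MHz}.

0.5 MHz, 2.5 MHz, 3 MHz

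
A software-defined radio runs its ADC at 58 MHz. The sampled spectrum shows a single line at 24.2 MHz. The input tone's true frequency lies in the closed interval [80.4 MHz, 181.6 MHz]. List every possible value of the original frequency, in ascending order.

Frequencies that alias to 24.2 MHz are k·fs ± 24.2 MHz for integer k ≥ 0.
k=0: 24.2 MHz.
k=1: 33.8 MHz, 82.2 MHz.
k=2: 91.8 MHz, 140.2 MHz.
k=3: 149.8 MHz, 198.2 MHz.
k=4: 207.8 MHz, 256.2 MHz.
Within [80.4 MHz, 181.6 MHz]: 82.2 MHz, 91.8 MHz, 140.2 MHz, 149.8 MHz.

82.2 MHz, 91.8 MHz, 140.2 MHz, 149.8 MHz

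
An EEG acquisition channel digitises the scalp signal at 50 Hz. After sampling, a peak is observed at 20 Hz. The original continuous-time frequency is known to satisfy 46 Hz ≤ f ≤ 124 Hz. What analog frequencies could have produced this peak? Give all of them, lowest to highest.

70 Hz, 80 Hz, 120 Hz

Frequencies that alias to 20 Hz are k·fs ± 20 Hz for integer k ≥ 0.
k=0: 20 Hz.
k=1: 30 Hz, 70 Hz.
k=2: 80 Hz, 120 Hz.
k=3: 130 Hz, 170 Hz.
Within [46 Hz, 124 Hz]: 70 Hz, 80 Hz, 120 Hz.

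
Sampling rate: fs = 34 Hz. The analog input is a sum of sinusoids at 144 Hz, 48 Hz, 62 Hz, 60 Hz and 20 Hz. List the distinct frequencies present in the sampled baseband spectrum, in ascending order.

6 Hz, 8 Hz, 14 Hz

fs/2 = 17 Hz.
144 Hz mod fs = 8 Hz.
8 Hz ≤ fs/2 = 17 Hz, appears at 8 Hz.
48 Hz mod fs = 14 Hz.
14 Hz ≤ fs/2 = 17 Hz, appears at 14 Hz.
62 Hz mod fs = 28 Hz.
28 Hz > fs/2 = 17 Hz, folds to fs − 28 Hz = 6 Hz.
60 Hz mod fs = 26 Hz.
26 Hz > fs/2 = 17 Hz, folds to fs − 26 Hz = 8 Hz.
20 Hz > fs/2 = 17 Hz, folds to fs − 20 Hz = 14 Hz.
Distinct values: {6 Hz, 8 Hz, 14 Hz}.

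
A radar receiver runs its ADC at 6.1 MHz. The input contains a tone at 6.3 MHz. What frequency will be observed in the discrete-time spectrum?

6.3 MHz mod fs = 0.2 MHz.
0.2 MHz ≤ fs/2 = 3.05 MHz, appears at 0.2 MHz.

0.2 MHz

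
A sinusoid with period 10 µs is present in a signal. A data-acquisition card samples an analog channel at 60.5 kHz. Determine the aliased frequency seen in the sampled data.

T = 10 µs → f = 1/T = 100 kHz.
100 kHz mod fs = 39.5 kHz.
39.5 kHz > fs/2 = 30.25 kHz, folds to fs − 39.5 kHz = 21 kHz.

21 kHz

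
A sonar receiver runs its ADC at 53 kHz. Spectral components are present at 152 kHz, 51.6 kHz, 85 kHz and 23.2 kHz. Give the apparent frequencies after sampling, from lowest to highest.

fs/2 = 26.5 kHz.
152 kHz mod fs = 46 kHz.
46 kHz > fs/2 = 26.5 kHz, folds to fs − 46 kHz = 7 kHz.
51.6 kHz > fs/2 = 26.5 kHz, folds to fs − 51.6 kHz = 1.4 kHz.
85 kHz mod fs = 32 kHz.
32 kHz > fs/2 = 26.5 kHz, folds to fs − 32 kHz = 21 kHz.
23.2 kHz ≤ fs/2 = 26.5 kHz, passes unchanged.
Distinct values: {1.4 kHz, 7 kHz, 21 kHz, 23.2 kHz}.

1.4 kHz, 7 kHz, 21 kHz, 23.2 kHz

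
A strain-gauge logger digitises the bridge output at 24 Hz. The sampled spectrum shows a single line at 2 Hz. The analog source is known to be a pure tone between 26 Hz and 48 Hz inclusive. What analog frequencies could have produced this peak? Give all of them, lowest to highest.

26 Hz, 46 Hz

Frequencies that alias to 2 Hz are k·fs ± 2 Hz for integer k ≥ 0.
k=0: 2 Hz.
k=1: 22 Hz, 26 Hz.
k=2: 46 Hz, 50 Hz.
k=3: 70 Hz, 74 Hz.
Within [26 Hz, 48 Hz]: 26 Hz, 46 Hz.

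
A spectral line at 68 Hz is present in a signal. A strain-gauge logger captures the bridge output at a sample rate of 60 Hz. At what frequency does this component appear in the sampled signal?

68 Hz mod fs = 8 Hz.
8 Hz ≤ fs/2 = 30 Hz, appears at 8 Hz.

8 Hz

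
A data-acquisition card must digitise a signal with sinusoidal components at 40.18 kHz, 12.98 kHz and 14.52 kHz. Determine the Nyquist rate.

Highest-frequency component: 40.18 kHz.
Nyquist rate = 2 × 40.18 kHz = 80.36 kHz.

80.36 kHz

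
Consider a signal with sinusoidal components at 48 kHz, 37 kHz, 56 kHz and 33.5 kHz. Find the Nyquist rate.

Highest-frequency component: 56 kHz.
Nyquist rate = 2 × 56 kHz = 112 kHz.

112 kHz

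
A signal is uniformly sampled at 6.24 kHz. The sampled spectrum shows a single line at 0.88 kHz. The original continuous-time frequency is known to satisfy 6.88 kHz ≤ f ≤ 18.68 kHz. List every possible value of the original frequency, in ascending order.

7.12 kHz, 11.6 kHz, 13.36 kHz, 17.84 kHz

Frequencies that alias to 0.88 kHz are k·fs ± 0.88 kHz for integer k ≥ 0.
k=0: 0.88 kHz.
k=1: 5.36 kHz, 7.12 kHz.
k=2: 11.6 kHz, 13.36 kHz.
k=3: 17.84 kHz, 19.6 kHz.
k=4: 24.08 kHz, 25.84 kHz.
Within [6.88 kHz, 18.68 kHz]: 7.12 kHz, 11.6 kHz, 13.36 kHz, 17.84 kHz.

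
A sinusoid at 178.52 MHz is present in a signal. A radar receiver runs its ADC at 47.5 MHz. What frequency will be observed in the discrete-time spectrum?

178.52 MHz mod fs = 36.02 MHz.
36.02 MHz > fs/2 = 23.75 MHz, folds to fs − 36.02 MHz = 11.48 MHz.

11.48 MHz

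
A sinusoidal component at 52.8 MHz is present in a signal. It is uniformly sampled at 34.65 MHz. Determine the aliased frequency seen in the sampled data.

52.8 MHz mod fs = 18.15 MHz.
18.15 MHz > fs/2 = 17.325 MHz, folds to fs − 18.15 MHz = 16.5 MHz.

16.5 MHz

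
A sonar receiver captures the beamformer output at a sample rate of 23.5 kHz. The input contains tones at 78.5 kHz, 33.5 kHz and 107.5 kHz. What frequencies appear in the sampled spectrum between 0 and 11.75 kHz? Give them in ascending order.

8 kHz, 10 kHz

fs/2 = 11.75 kHz.
78.5 kHz mod fs = 8 kHz.
8 kHz ≤ fs/2 = 11.75 kHz, appears at 8 kHz.
33.5 kHz mod fs = 10 kHz.
10 kHz ≤ fs/2 = 11.75 kHz, appears at 10 kHz.
107.5 kHz mod fs = 13.5 kHz.
13.5 kHz > fs/2 = 11.75 kHz, folds to fs − 13.5 kHz = 10 kHz.
Distinct values: {8 kHz, 10 kHz}.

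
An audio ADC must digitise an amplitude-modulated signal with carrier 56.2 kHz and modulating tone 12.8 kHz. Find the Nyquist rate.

138 kHz

AM sidebands sit at fc ± fm = 43.4 kHz and 69 kHz.
Highest-frequency component: 69 kHz.
Nyquist rate = 2 × 69 kHz = 138 kHz.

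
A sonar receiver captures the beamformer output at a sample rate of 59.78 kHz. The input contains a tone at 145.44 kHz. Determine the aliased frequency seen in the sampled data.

145.44 kHz mod fs = 25.88 kHz.
25.88 kHz ≤ fs/2 = 29.89 kHz, appears at 25.88 kHz.

25.88 kHz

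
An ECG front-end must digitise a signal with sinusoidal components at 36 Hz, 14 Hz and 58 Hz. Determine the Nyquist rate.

116 Hz

Highest-frequency component: 58 Hz.
Nyquist rate = 2 × 58 Hz = 116 Hz.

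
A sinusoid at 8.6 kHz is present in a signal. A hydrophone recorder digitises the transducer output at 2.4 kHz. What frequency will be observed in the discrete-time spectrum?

8.6 kHz mod fs = 1.4 kHz.
1.4 kHz > fs/2 = 1.2 kHz, folds to fs − 1.4 kHz = 1 kHz.

1 kHz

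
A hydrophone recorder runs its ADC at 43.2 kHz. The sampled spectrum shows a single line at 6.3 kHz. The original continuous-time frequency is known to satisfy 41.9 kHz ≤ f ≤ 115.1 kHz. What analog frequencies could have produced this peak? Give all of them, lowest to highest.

49.5 kHz, 80.1 kHz, 92.7 kHz

Frequencies that alias to 6.3 kHz are k·fs ± 6.3 kHz for integer k ≥ 0.
k=0: 6.3 kHz.
k=1: 36.9 kHz, 49.5 kHz.
k=2: 80.1 kHz, 92.7 kHz.
k=3: 123.3 kHz, 135.9 kHz.
Within [41.9 kHz, 115.1 kHz]: 49.5 kHz, 80.1 kHz, 92.7 kHz.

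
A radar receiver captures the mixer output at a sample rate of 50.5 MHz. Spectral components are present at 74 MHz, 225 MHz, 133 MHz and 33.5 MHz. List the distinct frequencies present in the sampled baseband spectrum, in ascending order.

17 MHz, 18.5 MHz, 23 MHz, 23.5 MHz

fs/2 = 25.25 MHz.
74 MHz mod fs = 23.5 MHz.
23.5 MHz ≤ fs/2 = 25.25 MHz, appears at 23.5 MHz.
225 MHz mod fs = 23 MHz.
23 MHz ≤ fs/2 = 25.25 MHz, appears at 23 MHz.
133 MHz mod fs = 32 MHz.
32 MHz > fs/2 = 25.25 MHz, folds to fs − 32 MHz = 18.5 MHz.
33.5 MHz > fs/2 = 25.25 MHz, folds to fs − 33.5 MHz = 17 MHz.
Distinct values: {17 MHz, 18.5 MHz, 23 MHz, 23.5 MHz}.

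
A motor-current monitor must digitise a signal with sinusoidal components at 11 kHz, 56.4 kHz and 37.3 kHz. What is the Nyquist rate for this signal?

Highest-frequency component: 56.4 kHz.
Nyquist rate = 2 × 56.4 kHz = 112.8 kHz.

112.8 kHz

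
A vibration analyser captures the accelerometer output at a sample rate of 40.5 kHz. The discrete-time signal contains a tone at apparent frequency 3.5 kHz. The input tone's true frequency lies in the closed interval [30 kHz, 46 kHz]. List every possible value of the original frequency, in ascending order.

Frequencies that alias to 3.5 kHz are k·fs ± 3.5 kHz for integer k ≥ 0.
k=0: 3.5 kHz.
k=1: 37 kHz, 44 kHz.
k=2: 77.5 kHz, 84.5 kHz.
Within [30 kHz, 46 kHz]: 37 kHz, 44 kHz.

37 kHz, 44 kHz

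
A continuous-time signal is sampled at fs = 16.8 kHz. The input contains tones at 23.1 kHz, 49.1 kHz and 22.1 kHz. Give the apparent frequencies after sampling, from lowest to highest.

fs/2 = 8.4 kHz.
23.1 kHz mod fs = 6.3 kHz.
6.3 kHz ≤ fs/2 = 8.4 kHz, appears at 6.3 kHz.
49.1 kHz mod fs = 15.5 kHz.
15.5 kHz > fs/2 = 8.4 kHz, folds to fs − 15.5 kHz = 1.3 kHz.
22.1 kHz mod fs = 5.3 kHz.
5.3 kHz ≤ fs/2 = 8.4 kHz, appears at 5.3 kHz.
Distinct values: {1.3 kHz, 5.3 kHz, 6.3 kHz}.

1.3 kHz, 5.3 kHz, 6.3 kHz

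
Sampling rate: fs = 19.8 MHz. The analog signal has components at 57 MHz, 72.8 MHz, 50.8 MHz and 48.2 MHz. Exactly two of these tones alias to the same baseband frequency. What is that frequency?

8.6 MHz

fs/2 = 9.9 MHz.
57 MHz mod fs = 17.4 MHz.
17.4 MHz > fs/2 = 9.9 MHz, folds to fs − 17.4 MHz = 2.4 MHz.
72.8 MHz mod fs = 13.4 MHz.
13.4 MHz > fs/2 = 9.9 MHz, folds to fs − 13.4 MHz = 6.4 MHz.
50.8 MHz mod fs = 11.2 MHz.
11.2 MHz > fs/2 = 9.9 MHz, folds to fs − 11.2 MHz = 8.6 MHz.
48.2 MHz mod fs = 8.6 MHz.
8.6 MHz ≤ fs/2 = 9.9 MHz, appears at 8.6 MHz.
48.2 MHz and 50.8 MHz both map to 8.6 MHz.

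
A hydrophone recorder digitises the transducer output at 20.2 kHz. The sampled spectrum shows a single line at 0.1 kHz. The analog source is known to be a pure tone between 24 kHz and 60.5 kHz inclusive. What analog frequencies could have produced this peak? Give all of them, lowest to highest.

40.3 kHz, 40.5 kHz, 60.5 kHz

Frequencies that alias to 0.1 kHz are k·fs ± 0.1 kHz for integer k ≥ 0.
k=0: 0.1 kHz.
k=1: 20.1 kHz, 20.3 kHz.
k=2: 40.3 kHz, 40.5 kHz.
k=3: 60.5 kHz, 60.7 kHz.
k=4: 80.7 kHz, 80.9 kHz.
Within [24 kHz, 60.5 kHz]: 40.3 kHz, 40.5 kHz, 60.5 kHz.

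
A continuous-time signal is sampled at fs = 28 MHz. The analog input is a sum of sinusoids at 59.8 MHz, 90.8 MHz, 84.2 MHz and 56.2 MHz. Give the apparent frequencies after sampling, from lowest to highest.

0.2 MHz, 3.8 MHz, 6.8 MHz

fs/2 = 14 MHz.
59.8 MHz mod fs = 3.8 MHz.
3.8 MHz ≤ fs/2 = 14 MHz, appears at 3.8 MHz.
90.8 MHz mod fs = 6.8 MHz.
6.8 MHz ≤ fs/2 = 14 MHz, appears at 6.8 MHz.
84.2 MHz mod fs = 0.2 MHz.
0.2 MHz ≤ fs/2 = 14 MHz, appears at 0.2 MHz.
56.2 MHz mod fs = 0.2 MHz.
0.2 MHz ≤ fs/2 = 14 MHz, appears at 0.2 MHz.
Distinct values: {0.2 MHz, 3.8 MHz, 6.8 MHz}.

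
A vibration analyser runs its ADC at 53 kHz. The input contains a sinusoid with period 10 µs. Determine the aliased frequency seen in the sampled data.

T = 10 µs → f = 1/T = 100 kHz.
100 kHz mod fs = 47 kHz.
47 kHz > fs/2 = 26.5 kHz, folds to fs − 47 kHz = 6 kHz.

6 kHz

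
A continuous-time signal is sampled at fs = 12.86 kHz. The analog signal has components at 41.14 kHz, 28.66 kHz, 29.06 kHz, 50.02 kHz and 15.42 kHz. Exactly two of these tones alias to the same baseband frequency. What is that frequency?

2.56 kHz

fs/2 = 6.43 kHz.
41.14 kHz mod fs = 2.56 kHz.
2.56 kHz ≤ fs/2 = 6.43 kHz, appears at 2.56 kHz.
28.66 kHz mod fs = 2.94 kHz.
2.94 kHz ≤ fs/2 = 6.43 kHz, appears at 2.94 kHz.
29.06 kHz mod fs = 3.34 kHz.
3.34 kHz ≤ fs/2 = 6.43 kHz, appears at 3.34 kHz.
50.02 kHz mod fs = 11.44 kHz.
11.44 kHz > fs/2 = 6.43 kHz, folds to fs − 11.44 kHz = 1.42 kHz.
15.42 kHz mod fs = 2.56 kHz.
2.56 kHz ≤ fs/2 = 6.43 kHz, appears at 2.56 kHz.
15.42 kHz and 41.14 kHz both map to 2.56 kHz.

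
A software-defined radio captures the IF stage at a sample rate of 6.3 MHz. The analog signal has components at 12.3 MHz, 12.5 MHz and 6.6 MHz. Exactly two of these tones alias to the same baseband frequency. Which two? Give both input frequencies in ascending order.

6.6 MHz, 12.3 MHz

fs/2 = 3.15 MHz.
12.3 MHz mod fs = 6 MHz.
6 MHz > fs/2 = 3.15 MHz, folds to fs − 6 MHz = 0.3 MHz.
12.5 MHz mod fs = 6.2 MHz.
6.2 MHz > fs/2 = 3.15 MHz, folds to fs − 6.2 MHz = 0.1 MHz.
6.6 MHz mod fs = 0.3 MHz.
0.3 MHz ≤ fs/2 = 3.15 MHz, appears at 0.3 MHz.
6.6 MHz and 12.3 MHz both map to 0.3 MHz.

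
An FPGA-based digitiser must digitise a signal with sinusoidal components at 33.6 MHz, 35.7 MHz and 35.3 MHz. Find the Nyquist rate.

Highest-frequency component: 35.7 MHz.
Nyquist rate = 2 × 35.7 MHz = 71.4 MHz.

71.4 MHz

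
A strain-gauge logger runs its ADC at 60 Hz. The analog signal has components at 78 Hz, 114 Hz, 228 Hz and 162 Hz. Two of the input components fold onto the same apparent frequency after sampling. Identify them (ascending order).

78 Hz, 162 Hz

fs/2 = 30 Hz.
78 Hz mod fs = 18 Hz.
18 Hz ≤ fs/2 = 30 Hz, appears at 18 Hz.
114 Hz mod fs = 54 Hz.
54 Hz > fs/2 = 30 Hz, folds to fs − 54 Hz = 6 Hz.
228 Hz mod fs = 48 Hz.
48 Hz > fs/2 = 30 Hz, folds to fs − 48 Hz = 12 Hz.
162 Hz mod fs = 42 Hz.
42 Hz > fs/2 = 30 Hz, folds to fs − 42 Hz = 18 Hz.
78 Hz and 162 Hz both map to 18 Hz.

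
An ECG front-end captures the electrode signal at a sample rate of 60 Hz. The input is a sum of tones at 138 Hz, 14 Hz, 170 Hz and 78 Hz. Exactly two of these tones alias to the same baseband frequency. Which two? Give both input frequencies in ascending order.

78 Hz, 138 Hz

fs/2 = 30 Hz.
138 Hz mod fs = 18 Hz.
18 Hz ≤ fs/2 = 30 Hz, appears at 18 Hz.
14 Hz ≤ fs/2 = 30 Hz, passes unchanged.
170 Hz mod fs = 50 Hz.
50 Hz > fs/2 = 30 Hz, folds to fs − 50 Hz = 10 Hz.
78 Hz mod fs = 18 Hz.
18 Hz ≤ fs/2 = 30 Hz, appears at 18 Hz.
78 Hz and 138 Hz both map to 18 Hz.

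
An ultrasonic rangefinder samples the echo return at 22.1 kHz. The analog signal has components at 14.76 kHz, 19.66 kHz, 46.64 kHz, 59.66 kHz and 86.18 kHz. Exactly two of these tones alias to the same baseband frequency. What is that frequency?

2.44 kHz

fs/2 = 11.05 kHz.
14.76 kHz > fs/2 = 11.05 kHz, folds to fs − 14.76 kHz = 7.34 kHz.
19.66 kHz > fs/2 = 11.05 kHz, folds to fs − 19.66 kHz = 2.44 kHz.
46.64 kHz mod fs = 2.44 kHz.
2.44 kHz ≤ fs/2 = 11.05 kHz, appears at 2.44 kHz.
59.66 kHz mod fs = 15.46 kHz.
15.46 kHz > fs/2 = 11.05 kHz, folds to fs − 15.46 kHz = 6.64 kHz.
86.18 kHz mod fs = 19.88 kHz.
19.88 kHz > fs/2 = 11.05 kHz, folds to fs − 19.88 kHz = 2.22 kHz.
19.66 kHz and 46.64 kHz both map to 2.44 kHz.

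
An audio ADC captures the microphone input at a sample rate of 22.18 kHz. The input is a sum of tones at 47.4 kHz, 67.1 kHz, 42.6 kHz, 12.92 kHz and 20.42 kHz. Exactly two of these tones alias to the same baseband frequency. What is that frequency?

fs/2 = 11.09 kHz.
47.4 kHz mod fs = 3.04 kHz.
3.04 kHz ≤ fs/2 = 11.09 kHz, appears at 3.04 kHz.
67.1 kHz mod fs = 0.56 kHz.
0.56 kHz ≤ fs/2 = 11.09 kHz, appears at 0.56 kHz.
42.6 kHz mod fs = 20.42 kHz.
20.42 kHz > fs/2 = 11.09 kHz, folds to fs − 20.42 kHz = 1.76 kHz.
12.92 kHz > fs/2 = 11.09 kHz, folds to fs − 12.92 kHz = 9.26 kHz.
20.42 kHz > fs/2 = 11.09 kHz, folds to fs − 20.42 kHz = 1.76 kHz.
20.42 kHz and 42.6 kHz both map to 1.76 kHz.

1.76 kHz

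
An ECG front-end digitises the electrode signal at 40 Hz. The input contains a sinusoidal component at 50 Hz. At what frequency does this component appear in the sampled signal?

50 Hz mod fs = 10 Hz.
10 Hz ≤ fs/2 = 20 Hz, appears at 10 Hz.

10 Hz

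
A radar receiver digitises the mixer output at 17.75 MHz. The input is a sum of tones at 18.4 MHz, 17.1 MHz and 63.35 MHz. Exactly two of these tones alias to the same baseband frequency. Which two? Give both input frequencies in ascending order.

17.1 MHz, 18.4 MHz

fs/2 = 8.875 MHz.
18.4 MHz mod fs = 0.65 MHz.
0.65 MHz ≤ fs/2 = 8.875 MHz, appears at 0.65 MHz.
17.1 MHz > fs/2 = 8.875 MHz, folds to fs − 17.1 MHz = 0.65 MHz.
63.35 MHz mod fs = 10.1 MHz.
10.1 MHz > fs/2 = 8.875 MHz, folds to fs − 10.1 MHz = 7.65 MHz.
17.1 MHz and 18.4 MHz both map to 0.65 MHz.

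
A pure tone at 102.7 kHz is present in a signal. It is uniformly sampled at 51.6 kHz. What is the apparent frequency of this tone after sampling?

0.5 kHz

102.7 kHz mod fs = 51.1 kHz.
51.1 kHz > fs/2 = 25.8 kHz, folds to fs − 51.1 kHz = 0.5 kHz.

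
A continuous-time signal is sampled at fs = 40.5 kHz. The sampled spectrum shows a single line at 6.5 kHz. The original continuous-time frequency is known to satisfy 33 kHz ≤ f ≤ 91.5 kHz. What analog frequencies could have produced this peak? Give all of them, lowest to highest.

Frequencies that alias to 6.5 kHz are k·fs ± 6.5 kHz for integer k ≥ 0.
k=0: 6.5 kHz.
k=1: 34 kHz, 47 kHz.
k=2: 74.5 kHz, 87.5 kHz.
k=3: 115 kHz, 128 kHz.
Within [33 kHz, 91.5 kHz]: 34 kHz, 47 kHz, 74.5 kHz, 87.5 kHz.

34 kHz, 47 kHz, 74.5 kHz, 87.5 kHz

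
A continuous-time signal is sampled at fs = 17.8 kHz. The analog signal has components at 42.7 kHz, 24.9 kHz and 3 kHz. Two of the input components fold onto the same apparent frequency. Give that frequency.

fs/2 = 8.9 kHz.
42.7 kHz mod fs = 7.1 kHz.
7.1 kHz ≤ fs/2 = 8.9 kHz, appears at 7.1 kHz.
24.9 kHz mod fs = 7.1 kHz.
7.1 kHz ≤ fs/2 = 8.9 kHz, appears at 7.1 kHz.
3 kHz ≤ fs/2 = 8.9 kHz, passes unchanged.
24.9 kHz and 42.7 kHz both map to 7.1 kHz.

7.1 kHz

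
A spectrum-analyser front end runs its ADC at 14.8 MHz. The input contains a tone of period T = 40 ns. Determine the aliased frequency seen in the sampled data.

T = 40 ns → f = 1/T = 25 MHz.
25 MHz mod fs = 10.2 MHz.
10.2 MHz > fs/2 = 7.4 MHz, folds to fs − 10.2 MHz = 4.6 MHz.

4.6 MHz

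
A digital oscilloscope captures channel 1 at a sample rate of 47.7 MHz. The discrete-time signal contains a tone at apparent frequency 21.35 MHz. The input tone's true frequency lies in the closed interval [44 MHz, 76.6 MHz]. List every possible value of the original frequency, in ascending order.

69.05 MHz, 74.05 MHz

Frequencies that alias to 21.35 MHz are k·fs ± 21.35 MHz for integer k ≥ 0.
k=0: 21.35 MHz.
k=1: 26.35 MHz, 69.05 MHz.
k=2: 74.05 MHz, 116.75 MHz.
k=3: 121.75 MHz, 164.45 MHz.
Within [44 MHz, 76.6 MHz]: 69.05 MHz, 74.05 MHz.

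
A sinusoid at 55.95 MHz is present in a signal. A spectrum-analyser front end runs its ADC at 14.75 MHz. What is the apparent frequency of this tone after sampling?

3.05 MHz

55.95 MHz mod fs = 11.7 MHz.
11.7 MHz > fs/2 = 7.375 MHz, folds to fs − 11.7 MHz = 3.05 MHz.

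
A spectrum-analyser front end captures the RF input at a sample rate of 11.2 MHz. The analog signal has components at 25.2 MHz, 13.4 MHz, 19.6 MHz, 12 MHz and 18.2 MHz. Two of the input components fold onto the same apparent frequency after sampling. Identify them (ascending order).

19.6 MHz, 25.2 MHz

fs/2 = 5.6 MHz.
25.2 MHz mod fs = 2.8 MHz.
2.8 MHz ≤ fs/2 = 5.6 MHz, appears at 2.8 MHz.
13.4 MHz mod fs = 2.2 MHz.
2.2 MHz ≤ fs/2 = 5.6 MHz, appears at 2.2 MHz.
19.6 MHz mod fs = 8.4 MHz.
8.4 MHz > fs/2 = 5.6 MHz, folds to fs − 8.4 MHz = 2.8 MHz.
12 MHz mod fs = 0.8 MHz.
0.8 MHz ≤ fs/2 = 5.6 MHz, appears at 0.8 MHz.
18.2 MHz mod fs = 7 MHz.
7 MHz > fs/2 = 5.6 MHz, folds to fs − 7 MHz = 4.2 MHz.
19.6 MHz and 25.2 MHz both map to 2.8 MHz.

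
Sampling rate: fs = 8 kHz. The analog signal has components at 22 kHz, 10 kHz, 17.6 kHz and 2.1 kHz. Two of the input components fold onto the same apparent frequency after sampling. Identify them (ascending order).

fs/2 = 4 kHz.
22 kHz mod fs = 6 kHz.
6 kHz > fs/2 = 4 kHz, folds to fs − 6 kHz = 2 kHz.
10 kHz mod fs = 2 kHz.
2 kHz ≤ fs/2 = 4 kHz, appears at 2 kHz.
17.6 kHz mod fs = 1.6 kHz.
1.6 kHz ≤ fs/2 = 4 kHz, appears at 1.6 kHz.
2.1 kHz ≤ fs/2 = 4 kHz, passes unchanged.
10 kHz and 22 kHz both map to 2 kHz.

10 kHz, 22 kHz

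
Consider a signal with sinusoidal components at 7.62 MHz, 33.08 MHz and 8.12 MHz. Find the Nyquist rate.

Highest-frequency component: 33.08 MHz.
Nyquist rate = 2 × 33.08 MHz = 66.16 MHz.

66.16 MHz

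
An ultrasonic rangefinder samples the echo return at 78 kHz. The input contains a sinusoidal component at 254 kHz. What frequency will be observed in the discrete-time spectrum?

254 kHz mod fs = 20 kHz.
20 kHz ≤ fs/2 = 39 kHz, appears at 20 kHz.

20 kHz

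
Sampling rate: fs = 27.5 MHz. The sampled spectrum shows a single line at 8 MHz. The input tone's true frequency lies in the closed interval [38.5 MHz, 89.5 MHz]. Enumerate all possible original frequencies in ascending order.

Frequencies that alias to 8 MHz are k·fs ± 8 MHz for integer k ≥ 0.
k=0: 8 MHz.
k=1: 19.5 MHz, 35.5 MHz.
k=2: 47 MHz, 63 MHz.
k=3: 74.5 MHz, 90.5 MHz.
k=4: 102 MHz, 118 MHz.
Within [38.5 MHz, 89.5 MHz]: 47 MHz, 63 MHz, 74.5 MHz.

47 MHz, 63 MHz, 74.5 MHz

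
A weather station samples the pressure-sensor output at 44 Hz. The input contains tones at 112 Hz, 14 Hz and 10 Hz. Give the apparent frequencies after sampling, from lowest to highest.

10 Hz, 14 Hz, 20 Hz

fs/2 = 22 Hz.
112 Hz mod fs = 24 Hz.
24 Hz > fs/2 = 22 Hz, folds to fs − 24 Hz = 20 Hz.
14 Hz ≤ fs/2 = 22 Hz, passes unchanged.
10 Hz ≤ fs/2 = 22 Hz, passes unchanged.
Distinct values: {10 Hz, 14 Hz, 20 Hz}.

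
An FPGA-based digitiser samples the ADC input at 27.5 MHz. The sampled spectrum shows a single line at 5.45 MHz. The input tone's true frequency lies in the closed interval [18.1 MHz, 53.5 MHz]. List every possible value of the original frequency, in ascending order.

22.05 MHz, 32.95 MHz, 49.55 MHz

Frequencies that alias to 5.45 MHz are k·fs ± 5.45 MHz for integer k ≥ 0.
k=0: 5.45 MHz.
k=1: 22.05 MHz, 32.95 MHz.
k=2: 49.55 MHz, 60.45 MHz.
k=3: 77.05 MHz, 87.95 MHz.
Within [18.1 MHz, 53.5 MHz]: 22.05 MHz, 32.95 MHz, 49.55 MHz.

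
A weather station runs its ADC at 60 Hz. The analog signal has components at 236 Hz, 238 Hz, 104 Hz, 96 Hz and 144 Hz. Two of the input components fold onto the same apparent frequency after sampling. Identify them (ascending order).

fs/2 = 30 Hz.
236 Hz mod fs = 56 Hz.
56 Hz > fs/2 = 30 Hz, folds to fs − 56 Hz = 4 Hz.
238 Hz mod fs = 58 Hz.
58 Hz > fs/2 = 30 Hz, folds to fs − 58 Hz = 2 Hz.
104 Hz mod fs = 44 Hz.
44 Hz > fs/2 = 30 Hz, folds to fs − 44 Hz = 16 Hz.
96 Hz mod fs = 36 Hz.
36 Hz > fs/2 = 30 Hz, folds to fs − 36 Hz = 24 Hz.
144 Hz mod fs = 24 Hz.
24 Hz ≤ fs/2 = 30 Hz, appears at 24 Hz.
96 Hz and 144 Hz both map to 24 Hz.

96 Hz, 144 Hz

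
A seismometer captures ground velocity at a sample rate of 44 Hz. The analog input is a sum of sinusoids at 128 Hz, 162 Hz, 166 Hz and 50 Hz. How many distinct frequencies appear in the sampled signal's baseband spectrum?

fs/2 = 22 Hz.
128 Hz mod fs = 40 Hz.
40 Hz > fs/2 = 22 Hz, folds to fs − 40 Hz = 4 Hz.
162 Hz mod fs = 30 Hz.
30 Hz > fs/2 = 22 Hz, folds to fs − 30 Hz = 14 Hz.
166 Hz mod fs = 34 Hz.
34 Hz > fs/2 = 22 Hz, folds to fs − 34 Hz = 10 Hz.
50 Hz mod fs = 6 Hz.
6 Hz ≤ fs/2 = 22 Hz, appears at 6 Hz.
Distinct values: {4 Hz, 6 Hz, 10 Hz, 14 Hz} → 4.

4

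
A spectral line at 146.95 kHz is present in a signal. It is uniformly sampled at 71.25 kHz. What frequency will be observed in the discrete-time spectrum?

4.45 kHz

146.95 kHz mod fs = 4.45 kHz.
4.45 kHz ≤ fs/2 = 35.625 kHz, appears at 4.45 kHz.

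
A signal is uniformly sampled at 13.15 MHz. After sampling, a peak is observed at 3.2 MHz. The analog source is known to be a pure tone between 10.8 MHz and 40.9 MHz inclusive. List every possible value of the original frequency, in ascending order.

Frequencies that alias to 3.2 MHz are k·fs ± 3.2 MHz for integer k ≥ 0.
k=0: 3.2 MHz.
k=1: 9.95 MHz, 16.35 MHz.
k=2: 23.1 MHz, 29.5 MHz.
k=3: 36.25 MHz, 42.65 MHz.
k=4: 49.4 MHz, 55.8 MHz.
Within [10.8 MHz, 40.9 MHz]: 16.35 MHz, 23.1 MHz, 29.5 MHz, 36.25 MHz.

16.35 MHz, 23.1 MHz, 29.5 MHz, 36.25 MHz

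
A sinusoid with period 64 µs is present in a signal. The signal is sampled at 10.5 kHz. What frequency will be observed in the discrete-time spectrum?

5.125 kHz

T = 64 µs → f = 1/T = 15.625 kHz.
15.625 kHz mod fs = 5.125 kHz.
5.125 kHz ≤ fs/2 = 5.25 kHz, appears at 5.125 kHz.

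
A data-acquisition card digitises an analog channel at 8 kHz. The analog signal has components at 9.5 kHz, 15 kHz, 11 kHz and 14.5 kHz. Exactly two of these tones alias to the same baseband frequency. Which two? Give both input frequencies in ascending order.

fs/2 = 4 kHz.
9.5 kHz mod fs = 1.5 kHz.
1.5 kHz ≤ fs/2 = 4 kHz, appears at 1.5 kHz.
15 kHz mod fs = 7 kHz.
7 kHz > fs/2 = 4 kHz, folds to fs − 7 kHz = 1 kHz.
11 kHz mod fs = 3 kHz.
3 kHz ≤ fs/2 = 4 kHz, appears at 3 kHz.
14.5 kHz mod fs = 6.5 kHz.
6.5 kHz > fs/2 = 4 kHz, folds to fs − 6.5 kHz = 1.5 kHz.
9.5 kHz and 14.5 kHz both map to 1.5 kHz.

9.5 kHz, 14.5 kHz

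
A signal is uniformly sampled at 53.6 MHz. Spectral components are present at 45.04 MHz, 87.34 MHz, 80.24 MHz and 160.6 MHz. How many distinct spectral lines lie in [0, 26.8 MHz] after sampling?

fs/2 = 26.8 MHz.
45.04 MHz > fs/2 = 26.8 MHz, folds to fs − 45.04 MHz = 8.56 MHz.
87.34 MHz mod fs = 33.74 MHz.
33.74 MHz > fs/2 = 26.8 MHz, folds to fs − 33.74 MHz = 19.86 MHz.
80.24 MHz mod fs = 26.64 MHz.
26.64 MHz ≤ fs/2 = 26.8 MHz, appears at 26.64 MHz.
160.6 MHz mod fs = 53.4 MHz.
53.4 MHz > fs/2 = 26.8 MHz, folds to fs − 53.4 MHz = 0.2 MHz.
Distinct values: {0.2 MHz, 8.56 MHz, 19.86 MHz, 26.64 MHz} → 4.

4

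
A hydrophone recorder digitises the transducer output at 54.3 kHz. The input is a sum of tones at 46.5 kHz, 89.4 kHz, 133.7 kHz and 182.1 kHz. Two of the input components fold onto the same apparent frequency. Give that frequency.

19.2 kHz

fs/2 = 27.15 kHz.
46.5 kHz > fs/2 = 27.15 kHz, folds to fs − 46.5 kHz = 7.8 kHz.
89.4 kHz mod fs = 35.1 kHz.
35.1 kHz > fs/2 = 27.15 kHz, folds to fs − 35.1 kHz = 19.2 kHz.
133.7 kHz mod fs = 25.1 kHz.
25.1 kHz ≤ fs/2 = 27.15 kHz, appears at 25.1 kHz.
182.1 kHz mod fs = 19.2 kHz.
19.2 kHz ≤ fs/2 = 27.15 kHz, appears at 19.2 kHz.
89.4 kHz and 182.1 kHz both map to 19.2 kHz.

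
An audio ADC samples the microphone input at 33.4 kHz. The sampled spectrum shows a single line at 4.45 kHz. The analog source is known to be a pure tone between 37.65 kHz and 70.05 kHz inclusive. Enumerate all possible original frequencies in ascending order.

Frequencies that alias to 4.45 kHz are k·fs ± 4.45 kHz for integer k ≥ 0.
k=0: 4.45 kHz.
k=1: 28.95 kHz, 37.85 kHz.
k=2: 62.35 kHz, 71.25 kHz.
k=3: 95.75 kHz, 104.65 kHz.
Within [37.65 kHz, 70.05 kHz]: 37.85 kHz, 62.35 kHz.

37.85 kHz, 62.35 kHz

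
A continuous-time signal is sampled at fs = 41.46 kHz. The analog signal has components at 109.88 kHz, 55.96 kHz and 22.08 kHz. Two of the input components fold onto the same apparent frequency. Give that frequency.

fs/2 = 20.73 kHz.
109.88 kHz mod fs = 26.96 kHz.
26.96 kHz > fs/2 = 20.73 kHz, folds to fs − 26.96 kHz = 14.5 kHz.
55.96 kHz mod fs = 14.5 kHz.
14.5 kHz ≤ fs/2 = 20.73 kHz, appears at 14.5 kHz.
22.08 kHz > fs/2 = 20.73 kHz, folds to fs − 22.08 kHz = 19.38 kHz.
55.96 kHz and 109.88 kHz both map to 14.5 kHz.

14.5 kHz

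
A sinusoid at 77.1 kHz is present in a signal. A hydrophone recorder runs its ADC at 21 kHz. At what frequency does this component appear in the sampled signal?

6.9 kHz

77.1 kHz mod fs = 14.1 kHz.
14.1 kHz > fs/2 = 10.5 kHz, folds to fs − 14.1 kHz = 6.9 kHz.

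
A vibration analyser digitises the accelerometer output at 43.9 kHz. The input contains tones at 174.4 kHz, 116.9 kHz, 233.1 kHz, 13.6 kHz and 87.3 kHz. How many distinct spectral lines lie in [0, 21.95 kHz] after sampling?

4

fs/2 = 21.95 kHz.
174.4 kHz mod fs = 42.7 kHz.
42.7 kHz > fs/2 = 21.95 kHz, folds to fs − 42.7 kHz = 1.2 kHz.
116.9 kHz mod fs = 29.1 kHz.
29.1 kHz > fs/2 = 21.95 kHz, folds to fs − 29.1 kHz = 14.8 kHz.
233.1 kHz mod fs = 13.6 kHz.
13.6 kHz ≤ fs/2 = 21.95 kHz, appears at 13.6 kHz.
13.6 kHz ≤ fs/2 = 21.95 kHz, passes unchanged.
87.3 kHz mod fs = 43.4 kHz.
43.4 kHz > fs/2 = 21.95 kHz, folds to fs − 43.4 kHz = 0.5 kHz.
Distinct values: {0.5 kHz, 1.2 kHz, 13.6 kHz, 14.8 kHz} → 4.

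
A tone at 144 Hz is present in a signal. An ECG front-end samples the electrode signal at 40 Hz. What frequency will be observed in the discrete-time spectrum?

16 Hz

144 Hz mod fs = 24 Hz.
24 Hz > fs/2 = 20 Hz, folds to fs − 24 Hz = 16 Hz.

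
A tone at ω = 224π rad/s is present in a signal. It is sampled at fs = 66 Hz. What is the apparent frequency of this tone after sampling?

20 Hz

ω = 224π rad/s → f = ω/(2π) = 112 Hz.
112 Hz mod fs = 46 Hz.
46 Hz > fs/2 = 33 Hz, folds to fs − 46 Hz = 20 Hz.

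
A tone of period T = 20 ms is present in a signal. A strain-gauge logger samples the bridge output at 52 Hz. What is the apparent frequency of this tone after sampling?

T = 20 ms → f = 1/T = 50 Hz.
50 Hz > fs/2 = 26 Hz, folds to fs − 50 Hz = 2 Hz.

2 Hz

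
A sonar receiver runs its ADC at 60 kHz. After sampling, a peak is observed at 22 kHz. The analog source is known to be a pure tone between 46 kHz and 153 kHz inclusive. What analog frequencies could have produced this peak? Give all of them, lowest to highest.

82 kHz, 98 kHz, 142 kHz

Frequencies that alias to 22 kHz are k·fs ± 22 kHz for integer k ≥ 0.
k=0: 22 kHz.
k=1: 38 kHz, 82 kHz.
k=2: 98 kHz, 142 kHz.
k=3: 158 kHz, 202 kHz.
Within [46 kHz, 153 kHz]: 82 kHz, 98 kHz, 142 kHz.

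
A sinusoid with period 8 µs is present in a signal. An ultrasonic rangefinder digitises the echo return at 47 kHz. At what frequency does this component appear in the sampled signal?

16 kHz

T = 8 µs → f = 1/T = 125 kHz.
125 kHz mod fs = 31 kHz.
31 kHz > fs/2 = 23.5 kHz, folds to fs − 31 kHz = 16 kHz.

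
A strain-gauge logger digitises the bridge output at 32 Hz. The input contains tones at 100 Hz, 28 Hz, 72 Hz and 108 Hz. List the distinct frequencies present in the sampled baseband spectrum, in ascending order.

fs/2 = 16 Hz.
100 Hz mod fs = 4 Hz.
4 Hz ≤ fs/2 = 16 Hz, appears at 4 Hz.
28 Hz > fs/2 = 16 Hz, folds to fs − 28 Hz = 4 Hz.
72 Hz mod fs = 8 Hz.
8 Hz ≤ fs/2 = 16 Hz, appears at 8 Hz.
108 Hz mod fs = 12 Hz.
12 Hz ≤ fs/2 = 16 Hz, appears at 12 Hz.
Distinct values: {4 Hz, 8 Hz, 12 Hz}.

4 Hz, 8 Hz, 12 Hz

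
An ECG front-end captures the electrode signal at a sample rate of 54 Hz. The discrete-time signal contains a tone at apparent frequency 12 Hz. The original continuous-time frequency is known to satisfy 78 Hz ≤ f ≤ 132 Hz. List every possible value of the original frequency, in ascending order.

96 Hz, 120 Hz

Frequencies that alias to 12 Hz are k·fs ± 12 Hz for integer k ≥ 0.
k=0: 12 Hz.
k=1: 42 Hz, 66 Hz.
k=2: 96 Hz, 120 Hz.
k=3: 150 Hz, 174 Hz.
Within [78 Hz, 132 Hz]: 96 Hz, 120 Hz.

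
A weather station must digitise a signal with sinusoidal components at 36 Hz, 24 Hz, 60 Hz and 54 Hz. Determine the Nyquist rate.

Highest-frequency component: 60 Hz.
Nyquist rate = 2 × 60 Hz = 120 Hz.

120 Hz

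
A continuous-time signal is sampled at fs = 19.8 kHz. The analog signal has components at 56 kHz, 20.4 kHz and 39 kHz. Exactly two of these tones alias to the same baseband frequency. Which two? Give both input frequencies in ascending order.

fs/2 = 9.9 kHz.
56 kHz mod fs = 16.4 kHz.
16.4 kHz > fs/2 = 9.9 kHz, folds to fs − 16.4 kHz = 3.4 kHz.
20.4 kHz mod fs = 0.6 kHz.
0.6 kHz ≤ fs/2 = 9.9 kHz, appears at 0.6 kHz.
39 kHz mod fs = 19.2 kHz.
19.2 kHz > fs/2 = 9.9 kHz, folds to fs − 19.2 kHz = 0.6 kHz.
20.4 kHz and 39 kHz both map to 0.6 kHz.

20.4 kHz, 39 kHz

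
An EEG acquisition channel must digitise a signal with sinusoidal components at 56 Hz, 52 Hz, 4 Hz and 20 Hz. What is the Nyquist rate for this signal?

112 Hz

Highest-frequency component: 56 Hz.
Nyquist rate = 2 × 56 Hz = 112 Hz.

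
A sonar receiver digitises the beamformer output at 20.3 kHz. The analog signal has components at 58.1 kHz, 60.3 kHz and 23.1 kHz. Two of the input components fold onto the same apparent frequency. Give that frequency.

2.8 kHz

fs/2 = 10.15 kHz.
58.1 kHz mod fs = 17.5 kHz.
17.5 kHz > fs/2 = 10.15 kHz, folds to fs − 17.5 kHz = 2.8 kHz.
60.3 kHz mod fs = 19.7 kHz.
19.7 kHz > fs/2 = 10.15 kHz, folds to fs − 19.7 kHz = 0.6 kHz.
23.1 kHz mod fs = 2.8 kHz.
2.8 kHz ≤ fs/2 = 10.15 kHz, appears at 2.8 kHz.
23.1 kHz and 58.1 kHz both map to 2.8 kHz.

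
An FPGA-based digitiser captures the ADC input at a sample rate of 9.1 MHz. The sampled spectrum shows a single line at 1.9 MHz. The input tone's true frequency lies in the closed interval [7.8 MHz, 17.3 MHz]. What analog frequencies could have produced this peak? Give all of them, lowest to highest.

Frequencies that alias to 1.9 MHz are k·fs ± 1.9 MHz for integer k ≥ 0.
k=0: 1.9 MHz.
k=1: 7.2 MHz, 11 MHz.
k=2: 16.3 MHz, 20.1 MHz.
k=3: 25.4 MHz, 29.2 MHz.
Within [7.8 MHz, 17.3 MHz]: 11 MHz, 16.3 MHz.

11 MHz, 16.3 MHz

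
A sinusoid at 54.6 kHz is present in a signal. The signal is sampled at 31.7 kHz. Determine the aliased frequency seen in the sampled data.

54.6 kHz mod fs = 22.9 kHz.
22.9 kHz > fs/2 = 15.85 kHz, folds to fs − 22.9 kHz = 8.8 kHz.

8.8 kHz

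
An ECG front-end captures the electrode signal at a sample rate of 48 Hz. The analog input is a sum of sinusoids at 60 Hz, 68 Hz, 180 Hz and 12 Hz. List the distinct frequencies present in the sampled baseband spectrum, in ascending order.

fs/2 = 24 Hz.
60 Hz mod fs = 12 Hz.
12 Hz ≤ fs/2 = 24 Hz, appears at 12 Hz.
68 Hz mod fs = 20 Hz.
20 Hz ≤ fs/2 = 24 Hz, appears at 20 Hz.
180 Hz mod fs = 36 Hz.
36 Hz > fs/2 = 24 Hz, folds to fs − 36 Hz = 12 Hz.
12 Hz ≤ fs/2 = 24 Hz, passes unchanged.
Distinct values: {12 Hz, 20 Hz}.

12 Hz, 20 Hz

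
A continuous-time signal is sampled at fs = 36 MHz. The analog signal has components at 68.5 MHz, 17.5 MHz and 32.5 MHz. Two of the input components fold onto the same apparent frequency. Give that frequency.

3.5 MHz

fs/2 = 18 MHz.
68.5 MHz mod fs = 32.5 MHz.
32.5 MHz > fs/2 = 18 MHz, folds to fs − 32.5 MHz = 3.5 MHz.
17.5 MHz ≤ fs/2 = 18 MHz, passes unchanged.
32.5 MHz > fs/2 = 18 MHz, folds to fs − 32.5 MHz = 3.5 MHz.
32.5 MHz and 68.5 MHz both map to 3.5 MHz.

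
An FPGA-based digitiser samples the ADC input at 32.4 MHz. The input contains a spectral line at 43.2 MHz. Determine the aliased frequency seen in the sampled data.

10.8 MHz

43.2 MHz mod fs = 10.8 MHz.
10.8 MHz ≤ fs/2 = 16.2 MHz, appears at 10.8 MHz.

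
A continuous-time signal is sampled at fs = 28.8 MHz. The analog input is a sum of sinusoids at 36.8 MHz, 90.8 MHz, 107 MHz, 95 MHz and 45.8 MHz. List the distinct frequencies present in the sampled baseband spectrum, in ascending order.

fs/2 = 14.4 MHz.
36.8 MHz mod fs = 8 MHz.
8 MHz ≤ fs/2 = 14.4 MHz, appears at 8 MHz.
90.8 MHz mod fs = 4.4 MHz.
4.4 MHz ≤ fs/2 = 14.4 MHz, appears at 4.4 MHz.
107 MHz mod fs = 20.6 MHz.
20.6 MHz > fs/2 = 14.4 MHz, folds to fs − 20.6 MHz = 8.2 MHz.
95 MHz mod fs = 8.6 MHz.
8.6 MHz ≤ fs/2 = 14.4 MHz, appears at 8.6 MHz.
45.8 MHz mod fs = 17 MHz.
17 MHz > fs/2 = 14.4 MHz, folds to fs − 17 MHz = 11.8 MHz.
Distinct values: {4.4 MHz, 8 MHz, 8.2 MHz, 8.6 MHz, 11.8 MHz}.

4.4 MHz, 8 MHz, 8.2 MHz, 8.6 MHz, 11.8 MHz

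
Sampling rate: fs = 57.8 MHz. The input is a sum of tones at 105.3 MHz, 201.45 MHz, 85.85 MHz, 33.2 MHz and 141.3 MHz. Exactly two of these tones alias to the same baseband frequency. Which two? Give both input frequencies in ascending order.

fs/2 = 28.9 MHz.
105.3 MHz mod fs = 47.5 MHz.
47.5 MHz > fs/2 = 28.9 MHz, folds to fs − 47.5 MHz = 10.3 MHz.
201.45 MHz mod fs = 28.05 MHz.
28.05 MHz ≤ fs/2 = 28.9 MHz, appears at 28.05 MHz.
85.85 MHz mod fs = 28.05 MHz.
28.05 MHz ≤ fs/2 = 28.9 MHz, appears at 28.05 MHz.
33.2 MHz > fs/2 = 28.9 MHz, folds to fs − 33.2 MHz = 24.6 MHz.
141.3 MHz mod fs = 25.7 MHz.
25.7 MHz ≤ fs/2 = 28.9 MHz, appears at 25.7 MHz.
85.85 MHz and 201.45 MHz both map to 28.05 MHz.

85.85 MHz, 201.45 MHz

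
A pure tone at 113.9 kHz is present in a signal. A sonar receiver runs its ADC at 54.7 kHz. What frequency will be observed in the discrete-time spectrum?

113.9 kHz mod fs = 4.5 kHz.
4.5 kHz ≤ fs/2 = 27.35 kHz, appears at 4.5 kHz.

4.5 kHz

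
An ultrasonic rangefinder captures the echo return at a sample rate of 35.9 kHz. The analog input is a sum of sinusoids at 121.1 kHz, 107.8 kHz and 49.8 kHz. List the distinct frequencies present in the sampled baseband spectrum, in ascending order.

0.1 kHz, 13.4 kHz, 13.9 kHz

fs/2 = 17.95 kHz.
121.1 kHz mod fs = 13.4 kHz.
13.4 kHz ≤ fs/2 = 17.95 kHz, appears at 13.4 kHz.
107.8 kHz mod fs = 0.1 kHz.
0.1 kHz ≤ fs/2 = 17.95 kHz, appears at 0.1 kHz.
49.8 kHz mod fs = 13.9 kHz.
13.9 kHz ≤ fs/2 = 17.95 kHz, appears at 13.9 kHz.
Distinct values: {0.1 kHz, 13.4 kHz, 13.9 kHz}.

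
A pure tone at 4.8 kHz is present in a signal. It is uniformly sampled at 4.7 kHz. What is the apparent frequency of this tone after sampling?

4.8 kHz mod fs = 0.1 kHz.
0.1 kHz ≤ fs/2 = 2.35 kHz, appears at 0.1 kHz.

0.1 kHz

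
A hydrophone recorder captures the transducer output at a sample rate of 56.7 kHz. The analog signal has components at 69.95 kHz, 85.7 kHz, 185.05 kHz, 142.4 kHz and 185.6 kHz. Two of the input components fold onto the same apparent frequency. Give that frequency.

27.7 kHz

fs/2 = 28.35 kHz.
69.95 kHz mod fs = 13.25 kHz.
13.25 kHz ≤ fs/2 = 28.35 kHz, appears at 13.25 kHz.
85.7 kHz mod fs = 29 kHz.
29 kHz > fs/2 = 28.35 kHz, folds to fs − 29 kHz = 27.7 kHz.
185.05 kHz mod fs = 14.95 kHz.
14.95 kHz ≤ fs/2 = 28.35 kHz, appears at 14.95 kHz.
142.4 kHz mod fs = 29 kHz.
29 kHz > fs/2 = 28.35 kHz, folds to fs − 29 kHz = 27.7 kHz.
185.6 kHz mod fs = 15.5 kHz.
15.5 kHz ≤ fs/2 = 28.35 kHz, appears at 15.5 kHz.
85.7 kHz and 142.4 kHz both map to 27.7 kHz.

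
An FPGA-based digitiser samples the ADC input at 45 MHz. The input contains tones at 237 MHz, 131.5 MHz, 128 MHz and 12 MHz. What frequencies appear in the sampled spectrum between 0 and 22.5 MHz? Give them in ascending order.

fs/2 = 22.5 MHz.
237 MHz mod fs = 12 MHz.
12 MHz ≤ fs/2 = 22.5 MHz, appears at 12 MHz.
131.5 MHz mod fs = 41.5 MHz.
41.5 MHz > fs/2 = 22.5 MHz, folds to fs − 41.5 MHz = 3.5 MHz.
128 MHz mod fs = 38 MHz.
38 MHz > fs/2 = 22.5 MHz, folds to fs − 38 MHz = 7 MHz.
12 MHz ≤ fs/2 = 22.5 MHz, passes unchanged.
Distinct values: {3.5 MHz, 7 MHz, 12 MHz}.

3.5 MHz, 7 MHz, 12 MHz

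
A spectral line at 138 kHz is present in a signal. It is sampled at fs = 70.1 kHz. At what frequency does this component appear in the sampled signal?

138 kHz mod fs = 67.9 kHz.
67.9 kHz > fs/2 = 35.05 kHz, folds to fs − 67.9 kHz = 2.2 kHz.

2.2 kHz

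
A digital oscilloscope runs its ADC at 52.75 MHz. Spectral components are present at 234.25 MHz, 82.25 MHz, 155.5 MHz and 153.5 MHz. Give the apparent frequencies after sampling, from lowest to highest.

2.75 MHz, 4.75 MHz, 23.25 MHz

fs/2 = 26.375 MHz.
234.25 MHz mod fs = 23.25 MHz.
23.25 MHz ≤ fs/2 = 26.375 MHz, appears at 23.25 MHz.
82.25 MHz mod fs = 29.5 MHz.
29.5 MHz > fs/2 = 26.375 MHz, folds to fs − 29.5 MHz = 23.25 MHz.
155.5 MHz mod fs = 50 MHz.
50 MHz > fs/2 = 26.375 MHz, folds to fs − 50 MHz = 2.75 MHz.
153.5 MHz mod fs = 48 MHz.
48 MHz > fs/2 = 26.375 MHz, folds to fs − 48 MHz = 4.75 MHz.
Distinct values: {2.75 MHz, 4.75 MHz, 23.25 MHz}.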